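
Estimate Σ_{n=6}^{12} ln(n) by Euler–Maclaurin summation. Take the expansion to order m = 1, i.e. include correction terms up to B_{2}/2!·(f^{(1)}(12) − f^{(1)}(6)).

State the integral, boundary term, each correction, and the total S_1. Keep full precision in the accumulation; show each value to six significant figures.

S_1 ≈ 15.1997

∫_6^12 ln(x) dx evaluates to 13.0683.
½[f(6) + f(12)] = ½[1.79176 + 2.48491] = 2.13833.
Running total after boundary: 15.2067.
Order-1 term: 1/12 · (0.0833333 − 0.166667) = -0.00694444.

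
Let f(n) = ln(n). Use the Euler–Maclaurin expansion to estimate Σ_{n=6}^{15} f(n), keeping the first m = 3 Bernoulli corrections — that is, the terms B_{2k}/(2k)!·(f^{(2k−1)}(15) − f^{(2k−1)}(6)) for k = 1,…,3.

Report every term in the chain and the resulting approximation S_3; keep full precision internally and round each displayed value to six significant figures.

∫_6^15 ln(x) dx evaluates to 20.8702.
½[f(6) + f(15)] = ½[1.79176 + 2.70805] = 2.24990.
So far: 23.1201.
Correction k=1: B_{2}/2! · (f^{(1)}(15) − f^{(1)}(6)) = 1/12 · (0.0666667 − 0.166667) = -0.00833333.
Running total after k=1: 23.1118.
Correction k=2: B_{4}/4! · (f^{(3)}(15) − f^{(3)}(6)) = −1/720 · (0.000592593 − 0.00925926) = 1.20370e-05.
Running total after k=2: 23.1118.
Correction k=3: B_{6}/6! · (f^{(5)}(15) − f^{(5)}(6)) = 1/30240 · (3.16049e-05 − 0.00308642) = -1.01019e-07.

S_3 ≈ 23.1118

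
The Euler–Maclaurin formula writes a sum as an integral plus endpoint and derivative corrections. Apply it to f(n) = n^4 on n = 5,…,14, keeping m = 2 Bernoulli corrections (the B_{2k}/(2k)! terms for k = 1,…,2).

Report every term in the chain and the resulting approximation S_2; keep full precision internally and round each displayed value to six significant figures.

S_2 ≈ 127333

Integral: ∫_5^14 x^4 dx = 106940.
Endpoint term: (f(5) + f(14))/2 = (625.000 + 38416.0)/2 = 19520.5.
Integral + boundary = 126460.
Correction k=1: B_{2}/2! · (f^{(1)}(14) − f^{(1)}(5)) = 1/12 · (10976.0 − 500.000) = 873.000.
After k=1: 127333.
Correction k=2: B_{4}/4! · (f^{(3)}(14) − f^{(3)}(5)) = −1/720 · (336.000 − 120.000) = -0.300000.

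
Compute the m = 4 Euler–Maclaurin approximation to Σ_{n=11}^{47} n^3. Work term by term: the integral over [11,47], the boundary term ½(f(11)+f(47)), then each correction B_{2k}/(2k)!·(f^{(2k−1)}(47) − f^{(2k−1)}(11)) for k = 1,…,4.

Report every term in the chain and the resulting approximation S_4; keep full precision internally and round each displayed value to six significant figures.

S_4 ≈ 1.26936e+06

Integral: ∫_11^47 x^3 dx = 1.21626e+06.
Endpoint term: (f(11) + f(47))/2 = (1331.00 + 103823)/2 = 52577.0.
Running total after boundary: 1.26884e+06.
Order-1 term: 1/12 · (6627.00 − 363.000) = 522.000.
After k=1: 1.26936e+06.
Order-2 term: −1/720 · (6.00000 − 6.00000) = 0.00000.
After k=2: 1.26936e+06.
Order-3 term: 1/30240 · (0.00000 − 0.00000) = 0.00000.
After k=3: 1.26936e+06.
Order-4 term: −1/1209600 · (0.00000 − 0.00000) = 0.00000.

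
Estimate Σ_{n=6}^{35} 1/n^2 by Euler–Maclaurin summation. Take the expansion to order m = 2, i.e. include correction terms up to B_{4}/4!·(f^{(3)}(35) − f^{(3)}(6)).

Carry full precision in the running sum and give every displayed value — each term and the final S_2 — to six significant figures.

S_2 ≈ 0.153156

∫_6^35 1/x^2 dx evaluates to 0.138095.
Boundary: ½(f(6) + f(35)) = ½(0.0277778 + 0.000816327) = 0.0142971.
Running total after boundary: 0.152392.
Correction k=1: B_{2}/2! · (f^{(1)}(35) − f^{(1)}(6)) = 1/12 · (-4.66472e-05 − (-0.00925926)) = 0.000767718.
Partial sum through k=1: 0.153160.
Correction k=2: B_{4}/4! · (f^{(3)}(35) − f^{(3)}(6)) = −1/720 · (-4.56952e-07 − (-0.00308642)) = -4.28606e-06.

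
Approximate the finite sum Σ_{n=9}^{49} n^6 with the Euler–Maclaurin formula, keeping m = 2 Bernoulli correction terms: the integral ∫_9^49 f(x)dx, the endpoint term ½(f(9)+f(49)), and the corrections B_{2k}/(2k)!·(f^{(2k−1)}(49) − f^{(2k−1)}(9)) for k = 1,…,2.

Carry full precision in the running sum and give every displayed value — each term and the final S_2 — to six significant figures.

∫_9^49 x^6 dx evaluates to 9.68883e+10.
½[f(9) + f(49)] = ½[531441 + 1.38413e+10] = 6.92091e+09.
Integral + boundary = 1.03809e+11.
Correction k=1: B_{2}/2! · (f^{(1)}(49) − f^{(1)}(9)) = 1/12 · (1.69485e+09 − 354294) = 1.41208e+08.
Running total after k=1: 1.03950e+11.
Correction k=2: B_{4}/4! · (f^{(3)}(49) − f^{(3)}(9)) = −1/720 · (1.41179e+07 − 87480.0) = -19486.7.

S_2 ≈ 1.03950e+11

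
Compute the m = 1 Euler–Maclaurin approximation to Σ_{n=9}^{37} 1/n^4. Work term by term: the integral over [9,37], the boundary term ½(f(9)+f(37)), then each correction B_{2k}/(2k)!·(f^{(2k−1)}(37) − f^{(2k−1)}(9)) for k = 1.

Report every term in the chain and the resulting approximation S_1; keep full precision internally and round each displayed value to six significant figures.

S_1 ≈ 0.000532782

∫_9^37 1/x^4 dx evaluates to 0.000450667.
Boundary: ½(f(9) + f(37)) = ½(0.000152416 + 5.33572e-07) = 7.64747e-05.
Integral + boundary = 0.000527141.
Correction k=1: B_{2}/2! · (f^{(1)}(37) − f^{(1)}(9)) = 1/12 · (-5.76835e-08 − (-6.77404e-05)) = 5.64022e-06.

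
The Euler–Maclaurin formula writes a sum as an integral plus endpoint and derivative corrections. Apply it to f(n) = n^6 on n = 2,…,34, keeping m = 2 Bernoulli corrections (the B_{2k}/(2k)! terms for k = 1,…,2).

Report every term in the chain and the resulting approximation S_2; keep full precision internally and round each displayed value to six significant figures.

S_2 ≈ 8.29845e+09

Integral: ∫_2^34 x^6 dx = 7.50334e+09.
Endpoint term: (f(2) + f(34))/2 = (64.0000 + 1.54480e+09)/2 = 7.72402e+08.
Running total after boundary: 8.27574e+09.
Correction k=1: B_{2}/2! · (f^{(1)}(34) − f^{(1)}(2)) = 1/12 · (2.72613e+08 − 192.000) = 2.27177e+07.
Partial sum through k=1: 8.29846e+09.
Correction k=2: B_{4}/4! · (f^{(3)}(34) − f^{(3)}(2)) = −1/720 · (4.71648e+06 − 960.000) = -6549.33.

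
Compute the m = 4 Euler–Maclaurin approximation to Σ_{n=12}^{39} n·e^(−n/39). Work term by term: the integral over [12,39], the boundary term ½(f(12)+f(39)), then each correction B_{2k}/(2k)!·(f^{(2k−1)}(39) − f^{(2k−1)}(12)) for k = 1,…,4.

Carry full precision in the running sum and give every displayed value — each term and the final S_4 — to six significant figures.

The integral term ∫_12^39 x·e^(−x/39) dx = 343.107.
½[f(12) + f(39)] = ½[8.82170 + 14.3473] = 11.5845.
Integral + boundary = 354.692.
Correction k=1: B_{2}/2! · (f^{(1)}(39) − f^{(1)}(12)) = 1/12 · (0.00000 − 0.508944) = -0.0424120.
After k=1: 354.649.
Correction k=2: B_{4}/4! · (f^{(3)}(39) − f^{(3)}(12)) = −1/720 · (0.000483734 − 0.00130127) = 1.13546e-06.
After k=2: 354.649.
Correction k=3: B_{6}/6! · (f^{(5)}(39) − f^{(5)}(12)) = 1/30240 · (6.36073e-07 − 1.49107e-06) = -2.82738e-11.
After k=3: 354.649.
Correction k=4: B_{8}/8! · (f^{(7)}(39) − f^{(7)}(12)) = −1/1209600 · (6.27291e-10 − 1.39817e-09) = 6.37299e-16.

S_4 ≈ 354.649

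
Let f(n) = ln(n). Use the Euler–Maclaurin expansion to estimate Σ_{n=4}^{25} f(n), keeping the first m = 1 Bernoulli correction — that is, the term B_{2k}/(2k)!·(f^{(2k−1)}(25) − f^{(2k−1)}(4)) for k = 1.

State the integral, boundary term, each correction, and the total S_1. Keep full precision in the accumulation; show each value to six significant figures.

Integral: ∫_4^25 ln(x) dx = 53.9267.
Boundary: ½(f(4) + f(25)) = ½(1.38629 + 3.21888) = 2.30259.
So far: 56.2293.
k=1: B_{2}/(2)! × [f^{(1)}(25) − f^{(1)}(4)] = 1/12 × (0.0400000 − 0.250000) = -0.0175000.

S_1 ≈ 56.2118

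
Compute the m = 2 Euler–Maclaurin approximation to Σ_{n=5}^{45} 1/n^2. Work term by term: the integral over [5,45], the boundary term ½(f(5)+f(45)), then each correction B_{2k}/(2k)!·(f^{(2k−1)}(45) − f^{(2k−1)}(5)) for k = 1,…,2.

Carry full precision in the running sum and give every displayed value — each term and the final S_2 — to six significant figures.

The integral term ∫_5^45 1/x^2 dx = 0.177778.
Endpoint term: (f(5) + f(45))/2 = (0.0400000 + 0.000493827)/2 = 0.0202469.
Running total after boundary: 0.198025.
Correction k=1: B_{2}/2! · (f^{(1)}(45) − f^{(1)}(5)) = 1/12 · (-2.19479e-05 − (-0.0160000)) = 0.00133150.
After k=1: 0.199356.
Correction k=2: B_{4}/4! · (f^{(3)}(45) − f^{(3)}(5)) = −1/720 · (-1.30061e-07 − (-0.00768000)) = -1.06665e-05.

S_2 ≈ 0.199346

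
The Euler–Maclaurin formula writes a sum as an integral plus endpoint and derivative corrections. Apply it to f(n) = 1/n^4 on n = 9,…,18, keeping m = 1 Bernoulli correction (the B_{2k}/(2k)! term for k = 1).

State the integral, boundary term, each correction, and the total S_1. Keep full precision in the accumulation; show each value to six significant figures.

S_1 ≈ 0.000486531

Integral: ∫_9^18 1/x^4 dx = 0.000400091.
Endpoint term: (f(9) + f(18))/2 = (0.000152416 + 9.52599e-06)/2 = 8.09709e-05.
Running total after boundary: 0.000481062.
k=1: B_{2}/(2)! × [f^{(1)}(18) − f^{(1)}(9)] = 1/12 × (-2.11689e-06 − (-6.77404e-05)) = 5.46862e-06.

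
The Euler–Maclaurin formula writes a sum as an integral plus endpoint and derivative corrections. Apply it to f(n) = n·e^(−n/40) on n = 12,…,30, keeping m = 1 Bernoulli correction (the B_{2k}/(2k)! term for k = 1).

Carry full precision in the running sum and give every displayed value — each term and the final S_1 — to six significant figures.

S_1 ≈ 229.773

∫_12^30 x·e^(−x/40) dx evaluates to 218.276.
½[f(12) + f(30)] = ½[8.88982 + 14.1710] = 11.5304.
So far: 229.806.
Correction k=1: B_{2}/2! · (f^{(1)}(30) − f^{(1)}(12)) = 1/12 · (0.118092 − 0.518573) = -0.0333734.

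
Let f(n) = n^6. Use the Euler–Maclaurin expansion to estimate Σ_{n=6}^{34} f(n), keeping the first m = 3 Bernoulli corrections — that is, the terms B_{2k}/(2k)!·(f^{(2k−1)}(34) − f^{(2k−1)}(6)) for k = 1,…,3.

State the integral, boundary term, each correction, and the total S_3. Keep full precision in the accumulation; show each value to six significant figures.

Integral: ∫_6^34 x^6 dx = 7.50330e+09.
Endpoint term: (f(6) + f(34))/2 = (46656.0 + 1.54480e+09)/2 = 7.72426e+08.
Integral + boundary = 8.27572e+09.
Order-1 term: 1/12 · (2.72613e+08 − 46656.0) = 2.27138e+07.
After k=1: 8.29844e+09.
Order-2 term: −1/720 · (4.71648e+06 − 25920.0) = -6514.67.
After k=2: 8.29843e+09.
Order-3 term: 1/30240 · (24480.0 − 4320.00) = 0.666667.

S_3 ≈ 8.29843e+09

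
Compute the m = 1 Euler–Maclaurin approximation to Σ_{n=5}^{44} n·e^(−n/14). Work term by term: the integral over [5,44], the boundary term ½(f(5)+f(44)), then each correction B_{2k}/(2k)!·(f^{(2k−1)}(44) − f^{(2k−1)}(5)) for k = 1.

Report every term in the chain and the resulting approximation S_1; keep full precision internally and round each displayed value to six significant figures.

∫_5^44 x·e^(−x/14) dx evaluates to 151.068.
Endpoint term: (f(5) + f(44))/2 = (3.49836 + 1.89901)/2 = 2.69869.
So far: 153.766.
Order-1 term: 1/12 · (-0.0924842 − 0.449789) = -0.0451895.

S_1 ≈ 153.721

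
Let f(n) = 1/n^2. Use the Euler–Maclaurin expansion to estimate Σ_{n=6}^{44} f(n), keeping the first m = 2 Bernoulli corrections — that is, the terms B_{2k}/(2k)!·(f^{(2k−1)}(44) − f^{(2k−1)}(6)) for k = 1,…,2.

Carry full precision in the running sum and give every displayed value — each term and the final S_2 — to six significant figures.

Integral: ∫_6^44 1/x^2 dx = 0.143939.
Boundary: ½(f(6) + f(44)) = ½(0.0277778 + 0.000516529) = 0.0141472.
So far: 0.158087.
Order-1 term: 1/12 · (-2.34786e-05 − (-0.00925926)) = 0.000769648.
Partial sum through k=1: 0.158856.
Order-2 term: −1/720 · (-1.45528e-07 − (-0.00308642)) = -4.28649e-06.

S_2 ≈ 0.158852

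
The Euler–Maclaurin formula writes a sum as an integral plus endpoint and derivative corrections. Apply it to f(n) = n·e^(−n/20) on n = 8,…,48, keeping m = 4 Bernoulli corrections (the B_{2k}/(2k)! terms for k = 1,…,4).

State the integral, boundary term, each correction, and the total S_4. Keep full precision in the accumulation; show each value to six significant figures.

The integral term ∫_8^48 x·e^(−x/20) dx = 252.003.
Endpoint term: (f(8) + f(48))/2 = (5.36256 + 4.35446)/2 = 4.85851.
Running total after boundary: 256.861.
Order-1 term: 1/12 · (-0.127005 − 0.402192) = -0.0440998.
Running total after k=1: 256.817.
Order-2 term: −1/720 · (0.000136077 − 0.00435708) = 5.86250e-06.
Running total after k=2: 256.817.
Order-3 term: 1/30240 · (1.47417e-06 − 1.92717e-05) = -5.88543e-10.
Running total after k=3: 256.817.
Order-4 term: −1/1209600 · (6.52035e-09 − 6.91268e-08) = 5.17579e-14.

S_4 ≈ 256.817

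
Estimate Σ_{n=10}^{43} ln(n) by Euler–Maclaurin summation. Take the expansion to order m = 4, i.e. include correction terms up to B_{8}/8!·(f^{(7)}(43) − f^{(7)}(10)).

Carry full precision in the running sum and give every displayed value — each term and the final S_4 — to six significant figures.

Integral: ∫_10^43 ln(x) dx = 105.706.
½[f(10) + f(43)] = ½[2.30259 + 3.76120] = 3.03189.
Integral + boundary = 108.738.
Order-1 term: 1/12 · (0.0232558 − 0.100000) = -0.00639535.
Running total after k=1: 108.731.
Order-2 term: −1/720 · (2.51550e-05 − 0.00200000) = 2.74284e-06.
Running total after k=2: 108.731.
Order-3 term: 1/30240 · (1.63256e-07 − 0.000240000) = -7.93111e-09.
Running total after k=3: 108.731.
Order-4 term: −1/1209600 · (2.64883e-09 − 7.20000e-05) = 5.95216e-11.

S_4 ≈ 108.731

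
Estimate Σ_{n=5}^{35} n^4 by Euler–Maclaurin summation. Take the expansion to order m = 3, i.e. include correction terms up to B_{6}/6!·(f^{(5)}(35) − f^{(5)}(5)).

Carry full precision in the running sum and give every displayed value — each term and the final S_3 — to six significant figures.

∫_5^35 x^4 dx evaluates to 1.05038e+07.
Endpoint term: (f(5) + f(35))/2 = (625.000 + 1.50062e+06)/2 = 750625.
So far: 1.12544e+07.
Order-1 term: 1/12 · (171500 − 500.000) = 14250.0.
Partial sum through k=1: 1.12686e+07.
Order-2 term: −1/720 · (840.000 − 120.000) = -1.00000.
Partial sum through k=2: 1.12686e+07.
Order-3 term: 1/30240 · (0.00000 − 0.00000) = 0.00000.

S_3 ≈ 1.12686e+07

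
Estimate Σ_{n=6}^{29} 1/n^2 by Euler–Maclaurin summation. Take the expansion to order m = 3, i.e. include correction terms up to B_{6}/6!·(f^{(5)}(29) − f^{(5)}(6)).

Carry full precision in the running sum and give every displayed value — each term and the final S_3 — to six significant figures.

∫_6^29 1/x^2 dx evaluates to 0.132184.
Endpoint term: (f(6) + f(29))/2 = (0.0277778 + 0.00118906)/2 = 0.0144834.
Running total after boundary: 0.146667.
k=1: B_{2}/(2)! × [f^{(1)}(29) − f^{(1)}(6)] = 1/12 × (-8.20042e-05 − (-0.00925926)) = 0.000764771.
After k=1: 0.147432.
k=2: B_{4}/(4)! × [f^{(3)}(29) − f^{(3)}(6)] = −1/720 × (-1.17010e-06 − (-0.00308642)) = -4.28507e-06.
After k=2: 0.147428.
k=3: B_{6}/(6)! × [f^{(5)}(29) − f^{(5)}(6)] = 1/30240 × (-4.17394e-08 − (-0.00257202)) = 8.50521e-08.

S_3 ≈ 0.147428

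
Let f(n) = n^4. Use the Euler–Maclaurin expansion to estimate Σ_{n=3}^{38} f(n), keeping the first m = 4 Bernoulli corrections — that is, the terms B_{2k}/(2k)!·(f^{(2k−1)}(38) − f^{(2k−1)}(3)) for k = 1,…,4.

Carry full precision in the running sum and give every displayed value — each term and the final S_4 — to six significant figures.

Integral: ∫_3^38 x^4 dx = 1.58470e+07.
Boundary: ½(f(3) + f(38)) = ½(81.0000 + 2.08514e+06) = 1.04261e+06.
So far: 1.68896e+07.
Order-1 term: 1/12 · (219488 − 108.000) = 18281.7.
Partial sum through k=1: 1.69079e+07.
Order-2 term: −1/720 · (912.000 − 72.0000) = -1.16667.
Partial sum through k=2: 1.69079e+07.
Order-3 term: 1/30240 · (0.00000 − 0.00000) = 0.00000.
Partial sum through k=3: 1.69079e+07.
Order-4 term: −1/1209600 · (0.00000 − 0.00000) = 0.00000.

S_4 ≈ 1.69079e+07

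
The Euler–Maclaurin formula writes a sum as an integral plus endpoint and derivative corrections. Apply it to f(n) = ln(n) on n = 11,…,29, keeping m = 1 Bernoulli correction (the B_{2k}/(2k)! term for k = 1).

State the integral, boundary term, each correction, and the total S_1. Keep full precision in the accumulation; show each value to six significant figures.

S_1 ≈ 56.1526

Integral: ∫_11^29 ln(x) dx = 53.2747.
½[f(11) + f(29)] = ½[2.39790 + 3.36730] = 2.88260.
So far: 56.1573.
Order-1 term: 1/12 · (0.0344828 − 0.0909091) = -0.00470219.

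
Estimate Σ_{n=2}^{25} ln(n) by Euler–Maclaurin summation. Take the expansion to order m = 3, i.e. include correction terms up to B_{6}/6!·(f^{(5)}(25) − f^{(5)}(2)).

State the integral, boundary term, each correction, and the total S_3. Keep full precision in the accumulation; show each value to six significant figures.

S_3 ≈ 58.0036

Integral: ∫_2^25 ln(x) dx = 56.0856.
½[f(2) + f(25)] = ½[0.693147 + 3.21888] = 1.95601.
Integral + boundary = 58.0416.
k=1: B_{2}/(2)! × [f^{(1)}(25) − f^{(1)}(2)] = 1/12 × (0.0400000 − 0.500000) = -0.0383333.
Partial sum through k=1: 58.0033.
k=2: B_{4}/(4)! × [f^{(3)}(25) − f^{(3)}(2)] = −1/720 × (0.000128000 − 0.250000) = 0.000347044.
Partial sum through k=2: 58.0036.
k=3: B_{6}/(6)! × [f^{(5)}(25) − f^{(5)}(2)] = 1/30240 × (2.45760e-06 − 0.750000) = -2.48015e-05.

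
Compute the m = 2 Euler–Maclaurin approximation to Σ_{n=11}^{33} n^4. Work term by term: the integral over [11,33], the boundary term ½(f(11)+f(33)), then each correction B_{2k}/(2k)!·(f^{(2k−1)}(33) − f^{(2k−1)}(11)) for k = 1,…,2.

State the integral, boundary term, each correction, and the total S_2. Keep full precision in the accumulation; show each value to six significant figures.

The integral term ∫_11^33 x^4 dx = 7.79487e+06.
Endpoint term: (f(11) + f(33))/2 = (14641.0 + 1.18592e+06)/2 = 600281.
Running total after boundary: 8.39515e+06.
k=1: B_{2}/(2)! × [f^{(1)}(33) − f^{(1)}(11)] = 1/12 × (143748 − 5324.00) = 11535.3.
Partial sum through k=1: 8.40668e+06.
k=2: B_{4}/(4)! × [f^{(3)}(33) − f^{(3)}(11)] = −1/720 × (792.000 − 264.000) = -0.733333.

S_2 ≈ 8.40668e+06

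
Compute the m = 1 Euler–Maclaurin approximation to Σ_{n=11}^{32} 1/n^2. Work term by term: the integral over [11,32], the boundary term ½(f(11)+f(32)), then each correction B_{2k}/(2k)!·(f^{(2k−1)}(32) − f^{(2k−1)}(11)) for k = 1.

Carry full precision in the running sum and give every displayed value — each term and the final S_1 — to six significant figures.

S_1 ≈ 0.0643997

The integral term ∫_11^32 1/x^2 dx = 0.0596591.
Endpoint term: (f(11) + f(32))/2 = (0.00826446 + 0.000976562)/2 = 0.00462051.
So far: 0.0642796.
Order-1 term: 1/12 · (-6.10352e-05 − (-0.00150263)) = 0.000120133.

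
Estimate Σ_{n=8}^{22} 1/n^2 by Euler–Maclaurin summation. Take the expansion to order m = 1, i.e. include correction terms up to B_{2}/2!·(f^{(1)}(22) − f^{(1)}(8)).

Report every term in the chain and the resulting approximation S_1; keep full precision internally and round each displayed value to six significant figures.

S_1 ≈ 0.0887009

The integral term ∫_8^22 1/x^2 dx = 0.0795455.
½[f(8) + f(22)] = ½[0.0156250 + 0.00206612] = 0.00884556.
So far: 0.0883910.
Correction k=1: B_{2}/2! · (f^{(1)}(22) − f^{(1)}(8)) = 1/12 · (-0.000187829 − (-0.00390625)) = 0.000309868.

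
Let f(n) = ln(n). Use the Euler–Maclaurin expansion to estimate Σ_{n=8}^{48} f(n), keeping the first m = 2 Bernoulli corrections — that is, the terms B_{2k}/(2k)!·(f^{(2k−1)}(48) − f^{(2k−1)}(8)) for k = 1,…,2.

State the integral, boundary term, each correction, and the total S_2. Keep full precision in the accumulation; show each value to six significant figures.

S_2 ≈ 132.149

∫_8^48 ln(x) dx evaluates to 129.182.
Endpoint term: (f(8) + f(48))/2 = (2.07944 + 3.87120)/2 = 2.97532.
Integral + boundary = 132.157.
k=1: B_{2}/(2)! × [f^{(1)}(48) − f^{(1)}(8)] = 1/12 × (0.0208333 − 0.125000) = -0.00868056.
Partial sum through k=1: 132.149.
k=2: B_{4}/(4)! × [f^{(3)}(48) − f^{(3)}(8)] = −1/720 × (1.80845e-05 − 0.00390625) = 5.40023e-06.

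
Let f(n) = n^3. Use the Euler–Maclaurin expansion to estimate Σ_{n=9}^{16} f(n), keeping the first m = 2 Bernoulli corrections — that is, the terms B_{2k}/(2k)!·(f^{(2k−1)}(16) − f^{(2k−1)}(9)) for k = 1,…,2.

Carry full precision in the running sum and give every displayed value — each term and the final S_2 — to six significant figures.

∫_9^16 x^3 dx evaluates to 14743.8.
½[f(9) + f(16)] = ½[729.000 + 4096.00] = 2412.50.
So far: 17156.2.
Order-1 term: 1/12 · (768.000 − 243.000) = 43.7500.
Running total after k=1: 17200.0.
Order-2 term: −1/720 · (6.00000 − 6.00000) = 0.00000.

S_2 ≈ 17200.0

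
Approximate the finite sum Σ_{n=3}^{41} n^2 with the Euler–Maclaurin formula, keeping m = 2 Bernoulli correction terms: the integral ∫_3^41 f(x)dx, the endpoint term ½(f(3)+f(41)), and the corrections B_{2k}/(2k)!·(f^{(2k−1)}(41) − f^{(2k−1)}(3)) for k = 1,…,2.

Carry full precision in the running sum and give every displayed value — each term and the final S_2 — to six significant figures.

S_2 ≈ 23816.0

The integral term ∫_3^41 x^2 dx = 22964.7.
½[f(3) + f(41)] = ½[9.00000 + 1681.00] = 845.000.
Running total after boundary: 23809.7.
k=1: B_{2}/(2)! × [f^{(1)}(41) − f^{(1)}(3)] = 1/12 × (82.0000 − 6.00000) = 6.33333.
Partial sum through k=1: 23816.0.
k=2: B_{4}/(4)! × [f^{(3)}(41) − f^{(3)}(3)] = −1/720 × (0.00000 − 0.00000) = 0.00000.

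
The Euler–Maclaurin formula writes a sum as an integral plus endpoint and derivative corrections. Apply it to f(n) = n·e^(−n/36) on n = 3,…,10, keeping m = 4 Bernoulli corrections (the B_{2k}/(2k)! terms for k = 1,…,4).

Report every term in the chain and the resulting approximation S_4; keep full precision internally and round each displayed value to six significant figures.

S_4 ≈ 42.5228

The integral term ∫_3^10 x·e^(−x/36) dx = 37.3801.
Boundary: ½(f(3) + f(10)) = ½(2.76013 + 7.57465) = 5.16739.
So far: 42.5475.
Correction k=1: B_{2}/2! · (f^{(1)}(10) − f^{(1)}(3)) = 1/12 · (0.547058 − 0.843374) = -0.0246930.
After k=1: 42.5228.
Correction k=2: B_{4}/4! · (f^{(3)}(10) − f^{(3)}(3)) = −1/720 · (0.00159104 − 0.00207057) = 6.66018e-07.
After k=2: 42.5228.
Correction k=3: B_{6}/6! · (f^{(5)}(10) − f^{(5)}(3)) = 1/30240 · (2.12961e-06 − 2.69321e-06) = -1.86376e-11.
After k=3: 42.5228.
Correction k=4: B_{8}/8! · (f^{(7)}(10) − f^{(7)}(3)) = −1/1209600 · (2.33916e-09 − 2.92342e-09) = 4.83013e-16.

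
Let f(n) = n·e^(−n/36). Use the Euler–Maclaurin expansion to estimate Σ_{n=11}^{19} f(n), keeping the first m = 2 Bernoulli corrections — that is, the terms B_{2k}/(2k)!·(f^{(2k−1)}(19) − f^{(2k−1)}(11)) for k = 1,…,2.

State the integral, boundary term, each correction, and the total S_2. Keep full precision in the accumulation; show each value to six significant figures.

Integral: ∫_11^19 x·e^(−x/36) dx = 78.4895.
Endpoint term: (f(11) + f(19))/2 = (8.10385 + 11.2084)/2 = 9.65611.
Running total after boundary: 88.1456.
Correction k=1: B_{2}/2! · (f^{(1)}(19) − f^{(1)}(11)) = 1/12 · (0.278571 − 0.511607) = -0.0194197.
Running total after k=1: 88.1262.
Correction k=2: B_{4}/4! · (f^{(3)}(19) − f^{(3)}(11)) = −1/720 · (0.00112531 − 0.00153166) = 5.64381e-07.

S_2 ≈ 88.1262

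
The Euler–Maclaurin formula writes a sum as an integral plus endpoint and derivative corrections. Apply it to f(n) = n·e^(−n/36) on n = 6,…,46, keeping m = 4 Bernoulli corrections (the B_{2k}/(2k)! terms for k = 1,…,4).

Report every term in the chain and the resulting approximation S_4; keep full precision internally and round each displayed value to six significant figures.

S_4 ≈ 466.172

∫_6^46 x·e^(−x/36) dx evaluates to 457.288.
Boundary: ½(f(6) + f(46)) = ½(5.07889 + 12.8182) = 8.94853.
Running total after boundary: 466.237.
k=1: B_{2}/(2)! × [f^{(1)}(46) − f^{(1)}(6)] = 1/12 × (-0.0774044 − 0.705401) = -0.0652338.
Partial sum through k=1: 466.172.
k=2: B_{4}/(4)! × [f^{(3)}(46) − f^{(3)}(6)] = −1/720 × (0.000370299 − 0.00185059) = 2.05596e-06.
Partial sum through k=2: 466.172.
k=3: B_{6}/(6)! × [f^{(5)}(46) − f^{(5)}(6)] = 1/30240 × (6.17533e-07 − 2.43587e-06) = -6.01302e-11.
Partial sum through k=3: 466.172.
k=4: B_{8}/(8)! × [f^{(7)}(46) − f^{(7)}(6)] = −1/1209600 × (7.32517e-10 − 2.65727e-09) = 1.59123e-15.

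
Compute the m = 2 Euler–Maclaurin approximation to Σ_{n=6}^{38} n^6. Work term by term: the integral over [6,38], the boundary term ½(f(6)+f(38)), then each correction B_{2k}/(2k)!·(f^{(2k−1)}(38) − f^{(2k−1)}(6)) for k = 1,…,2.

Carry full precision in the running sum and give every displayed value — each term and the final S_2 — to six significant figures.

S_2 ≈ 1.78901e+10

The integral term ∫_6^38 x^6 dx = 1.63450e+10.
½[f(6) + f(38)] = ½[46656.0 + 3.01094e+09] = 1.50549e+09.
Integral + boundary = 1.78505e+10.
Correction k=1: B_{2}/2! · (f^{(1)}(38) − f^{(1)}(6)) = 1/12 · (4.75411e+08 − 46656.0) = 3.96137e+07.
After k=1: 1.78901e+10.
Correction k=2: B_{4}/4! · (f^{(3)}(38) − f^{(3)}(6)) = −1/720 · (6.58464e+06 − 25920.0) = -9109.33.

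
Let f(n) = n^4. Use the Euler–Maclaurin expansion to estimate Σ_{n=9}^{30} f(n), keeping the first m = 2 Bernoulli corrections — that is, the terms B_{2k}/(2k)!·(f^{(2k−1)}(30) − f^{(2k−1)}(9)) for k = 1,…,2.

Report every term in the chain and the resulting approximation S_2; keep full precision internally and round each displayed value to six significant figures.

S_2 ≈ 5.26523e+06

Integral: ∫_9^30 x^4 dx = 4.84819e+06.
Boundary: ½(f(9) + f(30)) = ½(6561.00 + 810000) = 408280.
Running total after boundary: 5.25647e+06.
Order-1 term: 1/12 · (108000 − 2916.00) = 8757.00.
Running total after k=1: 5.26523e+06.
Order-2 term: −1/720 · (720.000 − 216.000) = -0.700000.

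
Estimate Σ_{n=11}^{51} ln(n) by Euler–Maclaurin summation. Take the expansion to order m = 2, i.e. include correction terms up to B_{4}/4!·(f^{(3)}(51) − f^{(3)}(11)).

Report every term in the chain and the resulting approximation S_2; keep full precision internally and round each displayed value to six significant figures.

Integral: ∫_11^51 ln(x) dx = 134.146.
Endpoint term: (f(11) + f(51))/2 = (2.39790 + 3.93183)/2 = 3.16486.
Integral + boundary = 137.311.
k=1: B_{2}/(2)! × [f^{(1)}(51) − f^{(1)}(11)] = 1/12 × (0.0196078 − 0.0909091) = -0.00594177.
Running total after k=1: 137.305.
k=2: B_{4}/(4)! × [f^{(3)}(51) − f^{(3)}(11)] = −1/720 × (1.50772e-05 − 0.00150263) = 2.06605e-06.

S_2 ≈ 137.305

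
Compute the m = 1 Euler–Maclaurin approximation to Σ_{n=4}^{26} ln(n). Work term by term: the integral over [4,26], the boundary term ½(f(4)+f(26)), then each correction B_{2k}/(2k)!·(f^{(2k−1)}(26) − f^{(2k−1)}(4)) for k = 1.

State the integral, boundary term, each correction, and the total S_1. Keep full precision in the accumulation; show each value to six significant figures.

∫_4^26 ln(x) dx evaluates to 57.1653.
Boundary: ½(f(4) + f(26)) = ½(1.38629 + 3.25810) = 2.32220.
Running total after boundary: 59.4875.
Correction k=1: B_{2}/2! · (f^{(1)}(26) − f^{(1)}(4)) = 1/12 · (0.0384615 − 0.250000) = -0.0176282.

S_1 ≈ 59.4699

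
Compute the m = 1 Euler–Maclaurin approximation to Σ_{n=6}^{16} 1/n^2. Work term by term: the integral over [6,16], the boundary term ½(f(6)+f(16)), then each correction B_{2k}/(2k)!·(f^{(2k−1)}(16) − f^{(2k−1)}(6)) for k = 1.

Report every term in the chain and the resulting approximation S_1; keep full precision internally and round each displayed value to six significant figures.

S_1 ≈ 0.120740

∫_6^16 1/x^2 dx evaluates to 0.104167.
Endpoint term: (f(6) + f(16))/2 = (0.0277778 + 0.00390625)/2 = 0.0158420.
Integral + boundary = 0.120009.
Order-1 term: 1/12 · (-0.000488281 − (-0.00925926)) = 0.000730915.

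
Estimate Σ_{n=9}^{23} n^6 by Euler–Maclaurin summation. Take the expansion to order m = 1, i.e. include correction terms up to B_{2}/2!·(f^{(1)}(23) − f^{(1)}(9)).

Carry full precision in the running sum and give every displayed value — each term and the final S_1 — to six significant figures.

S_1 ≈ 5.63193e+08

Integral: ∫_9^23 x^6 dx = 4.85720e+08.
½[f(9) + f(23)] = ½[531441 + 1.48036e+08] = 7.42837e+07.
Integral + boundary = 5.60004e+08.
Correction k=1: B_{2}/2! · (f^{(1)}(23) − f^{(1)}(9)) = 1/12 · (3.86181e+07 − 354294) = 3.18865e+06.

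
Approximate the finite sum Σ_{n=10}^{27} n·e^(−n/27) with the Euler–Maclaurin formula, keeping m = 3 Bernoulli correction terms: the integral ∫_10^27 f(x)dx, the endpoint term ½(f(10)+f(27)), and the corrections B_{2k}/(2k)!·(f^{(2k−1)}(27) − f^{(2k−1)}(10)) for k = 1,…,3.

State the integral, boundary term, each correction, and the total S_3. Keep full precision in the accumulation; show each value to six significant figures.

S_3 ≈ 161.802

Integral: ∫_10^27 x·e^(−x/27) dx = 153.420.
Endpoint term: (f(10) + f(27))/2 = (6.90479 + 9.93274)/2 = 8.41877.
Running total after boundary: 161.839.
Order-1 term: 1/12 · (0.00000 − 0.434746) = -0.0362288.
Partial sum through k=1: 161.802.
Order-2 term: −1/720 · (0.00100927 − 0.00249068) = 2.05751e-06.
Partial sum through k=2: 161.802.
Order-3 term: 1/30240 · (2.76892e-06 − 6.01508e-06) = -1.07347e-10.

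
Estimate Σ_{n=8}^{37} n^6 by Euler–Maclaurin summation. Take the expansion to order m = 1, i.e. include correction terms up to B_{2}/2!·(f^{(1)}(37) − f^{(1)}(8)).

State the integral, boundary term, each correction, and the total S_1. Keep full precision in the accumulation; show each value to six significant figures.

∫_8^37 x^6 dx evaluates to 1.35614e+10.
½[f(8) + f(37)] = ½[262144 + 2.56573e+09] = 1.28299e+09.
Integral + boundary = 1.48444e+10.
k=1: B_{2}/(2)! × [f^{(1)}(37) − f^{(1)}(8)] = 1/12 × (4.16064e+08 − 196608) = 3.46556e+07.

S_1 ≈ 1.48790e+10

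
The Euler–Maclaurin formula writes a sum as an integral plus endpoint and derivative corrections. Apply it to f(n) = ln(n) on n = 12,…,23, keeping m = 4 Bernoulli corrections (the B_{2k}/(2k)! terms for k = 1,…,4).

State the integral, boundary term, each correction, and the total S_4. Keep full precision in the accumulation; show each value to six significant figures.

S_4 ≈ 34.1044

Integral: ∫_12^23 ln(x) dx = 31.2975.
Endpoint term: (f(12) + f(23))/2 = (2.48491 + 3.13549)/2 = 2.81020.
So far: 34.1077.
Correction k=1: B_{2}/2! · (f^{(1)}(23) − f^{(1)}(12)) = 1/12 · (0.0434783 − 0.0833333) = -0.00332126.
Running total after k=1: 34.1044.
Correction k=2: B_{4}/4! · (f^{(3)}(23) − f^{(3)}(12)) = −1/720 · (0.000164379 − 0.00115741) = 1.37921e-06.
Running total after k=2: 34.1044.
Correction k=3: B_{6}/6! · (f^{(5)}(23) − f^{(5)}(12)) = 1/30240 · (3.72883e-06 − 9.64506e-05) = -3.06620e-09.
Running total after k=3: 34.1044.
Correction k=4: B_{8}/8! · (f^{(7)}(23) − f^{(7)}(12)) = −1/1209600 · (2.11465e-07 − 2.00939e-05) = 1.64372e-11.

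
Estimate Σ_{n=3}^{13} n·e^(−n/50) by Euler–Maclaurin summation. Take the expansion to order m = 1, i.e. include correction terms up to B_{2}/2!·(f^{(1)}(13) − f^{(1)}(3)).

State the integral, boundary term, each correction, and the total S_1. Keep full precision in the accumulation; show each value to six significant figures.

S_1 ≈ 73.2618

The integral term ∫_3^13 x·e^(−x/50) dx = 66.8635.
½[f(3) + f(13)] = ½[2.82529 + 10.0237] = 6.42448.
Integral + boundary = 73.2880.
Order-1 term: 1/12 · (0.570578 − 0.885259) = -0.0262234.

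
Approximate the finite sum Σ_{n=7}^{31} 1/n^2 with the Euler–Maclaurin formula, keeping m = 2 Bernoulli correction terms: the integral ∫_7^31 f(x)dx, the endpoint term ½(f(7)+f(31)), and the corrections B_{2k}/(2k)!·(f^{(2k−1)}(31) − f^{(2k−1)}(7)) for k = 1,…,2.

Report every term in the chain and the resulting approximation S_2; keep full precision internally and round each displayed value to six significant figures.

Integral: ∫_7^31 1/x^2 dx = 0.110599.
Endpoint term: (f(7) + f(31))/2 = (0.0204082 + 0.00104058)/2 = 0.0107244.
So far: 0.121323.
Correction k=1: B_{2}/2! · (f^{(1)}(31) − f^{(1)}(7)) = 1/12 · (-6.71344e-05 − (-0.00583090)) = 0.000480314.
After k=1: 0.121804.
Correction k=2: B_{4}/4! · (f^{(3)}(31) − f^{(3)}(7)) = −1/720 · (-8.38306e-07 − (-0.00142798)) = -1.98214e-06.

S_2 ≈ 0.121802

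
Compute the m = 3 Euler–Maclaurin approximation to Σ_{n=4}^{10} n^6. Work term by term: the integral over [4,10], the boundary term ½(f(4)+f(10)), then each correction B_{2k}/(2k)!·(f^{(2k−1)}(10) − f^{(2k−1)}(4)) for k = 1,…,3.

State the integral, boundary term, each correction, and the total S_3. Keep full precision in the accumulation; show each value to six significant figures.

S_3 ≈ 1.97761e+06

Integral: ∫_4^10 x^6 dx = 1.42623e+06.
½[f(4) + f(10)] = ½[4096.00 + 1.00000e+06] = 502048.
Running total after boundary: 1.92828e+06.
Correction k=1: B_{2}/2! · (f^{(1)}(10) − f^{(1)}(4)) = 1/12 · (600000 − 6144.00) = 49488.0.
Partial sum through k=1: 1.97777e+06.
Correction k=2: B_{4}/4! · (f^{(3)}(10) − f^{(3)}(4)) = −1/720 · (120000 − 7680.00) = -156.000.
Partial sum through k=2: 1.97761e+06.
Correction k=3: B_{6}/6! · (f^{(5)}(10) − f^{(5)}(4)) = 1/30240 · (7200.00 − 2880.00) = 0.142857.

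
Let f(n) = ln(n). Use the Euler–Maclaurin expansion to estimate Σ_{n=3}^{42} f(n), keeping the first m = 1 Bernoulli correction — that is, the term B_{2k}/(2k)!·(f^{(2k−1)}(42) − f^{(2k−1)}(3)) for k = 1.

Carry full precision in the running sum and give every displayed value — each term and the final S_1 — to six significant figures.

The integral term ∫_3^42 ln(x) dx = 114.686.
½[f(3) + f(42)] = ½[1.09861 + 3.73767] = 2.41814.
Running total after boundary: 117.104.
Order-1 term: 1/12 · (0.0238095 − 0.333333) = -0.0257937.

S_1 ≈ 117.079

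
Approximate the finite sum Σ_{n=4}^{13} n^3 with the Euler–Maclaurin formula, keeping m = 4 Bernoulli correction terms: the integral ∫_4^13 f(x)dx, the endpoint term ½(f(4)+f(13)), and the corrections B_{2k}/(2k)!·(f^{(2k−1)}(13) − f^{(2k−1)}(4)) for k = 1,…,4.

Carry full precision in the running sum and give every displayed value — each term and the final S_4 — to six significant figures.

S_4 ≈ 8245.00

∫_4^13 x^3 dx evaluates to 7076.25.
½[f(4) + f(13)] = ½[64.0000 + 2197.00] = 1130.50.
So far: 8206.75.
k=1: B_{2}/(2)! × [f^{(1)}(13) − f^{(1)}(4)] = 1/12 × (507.000 − 48.0000) = 38.2500.
Running total after k=1: 8245.00.
k=2: B_{4}/(4)! × [f^{(3)}(13) − f^{(3)}(4)] = −1/720 × (6.00000 − 6.00000) = 0.00000.
Running total after k=2: 8245.00.
k=3: B_{6}/(6)! × [f^{(5)}(13) − f^{(5)}(4)] = 1/30240 × (0.00000 − 0.00000) = 0.00000.
Running total after k=3: 8245.00.
k=4: B_{8}/(8)! × [f^{(7)}(13) − f^{(7)}(4)] = −1/1209600 × (0.00000 − 0.00000) = 0.00000.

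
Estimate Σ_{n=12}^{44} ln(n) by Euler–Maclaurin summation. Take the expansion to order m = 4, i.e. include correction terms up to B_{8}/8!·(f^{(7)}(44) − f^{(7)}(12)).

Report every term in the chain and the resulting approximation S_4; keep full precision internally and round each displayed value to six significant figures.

∫_12^44 ln(x) dx evaluates to 104.685.
½[f(12) + f(44)] = ½[2.48491 + 3.78419] = 3.13455.
Running total after boundary: 107.820.
k=1: B_{2}/(2)! × [f^{(1)}(44) − f^{(1)}(12)] = 1/12 × (0.0227273 − 0.0833333) = -0.00505051.
After k=1: 107.815.
k=2: B_{4}/(4)! × [f^{(3)}(44) − f^{(3)}(12)] = −1/720 × (2.34786e-05 − 0.00115741) = 1.57490e-06.
After k=2: 107.815.
k=3: B_{6}/(6)! × [f^{(5)}(44) − f^{(5)}(12)] = 1/30240 × (1.45528e-07 − 9.64506e-05) = -3.18469e-09.
After k=3: 107.815.
k=4: B_{8}/(8)! × [f^{(7)}(44) − f^{(7)}(12)] = −1/1209600 × (2.25509e-09 − 2.00939e-05) = 1.66101e-11.

S_4 ≈ 107.815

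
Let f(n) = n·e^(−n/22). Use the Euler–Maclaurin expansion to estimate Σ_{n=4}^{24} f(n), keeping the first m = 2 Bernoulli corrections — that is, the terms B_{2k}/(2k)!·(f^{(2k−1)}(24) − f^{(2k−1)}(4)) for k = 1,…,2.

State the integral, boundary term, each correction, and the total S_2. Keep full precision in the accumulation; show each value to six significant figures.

Integral: ∫_4^24 x·e^(−x/22) dx = 136.965.
Boundary: ½(f(4) + f(24)) = ½(3.33501 + 8.06186) = 5.69844.
Integral + boundary = 142.663.
k=1: B_{2}/(2)! × [f^{(1)}(24) − f^{(1)}(4)] = 1/12 × (-0.0305374 − 0.682161) = -0.0593916.
Partial sum through k=1: 142.604.
k=2: B_{4}/(4)! × [f^{(3)}(24) − f^{(3)}(4)] = −1/720 × (0.00132497 − 0.00485468) = 4.90238e-06.

S_2 ≈ 142.604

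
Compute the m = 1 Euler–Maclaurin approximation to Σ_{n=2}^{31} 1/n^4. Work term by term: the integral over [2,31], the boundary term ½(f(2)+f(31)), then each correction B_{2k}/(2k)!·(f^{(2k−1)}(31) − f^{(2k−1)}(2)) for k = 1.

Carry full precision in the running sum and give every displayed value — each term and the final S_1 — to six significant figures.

The integral term ∫_2^31 1/x^4 dx = 0.0416555.
Endpoint term: (f(2) + f(31))/2 = (0.0625000 + 1.08281e-06)/2 = 0.0312505.
Integral + boundary = 0.0729060.
Correction k=1: B_{2}/2! · (f^{(1)}(31) − f^{(1)}(2)) = 1/12 · (-1.39718e-07 − (-0.125000)) = 0.0104167.

S_1 ≈ 0.0833227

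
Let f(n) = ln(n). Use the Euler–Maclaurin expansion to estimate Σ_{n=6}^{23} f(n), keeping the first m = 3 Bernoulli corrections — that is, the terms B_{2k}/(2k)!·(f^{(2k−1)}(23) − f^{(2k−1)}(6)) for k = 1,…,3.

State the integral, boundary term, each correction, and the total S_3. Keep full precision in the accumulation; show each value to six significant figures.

S_3 ≈ 46.8192

Integral: ∫_6^23 ln(x) dx = 44.3658.
Boundary: ½(f(6) + f(23)) = ½(1.79176 + 3.13549) = 2.46363.
Running total after boundary: 46.8294.
Correction k=1: B_{2}/2! · (f^{(1)}(23) − f^{(1)}(6)) = 1/12 · (0.0434783 − 0.166667) = -0.0102657.
Partial sum through k=1: 46.8192.
Correction k=2: B_{4}/4! · (f^{(3)}(23) − f^{(3)}(6)) = −1/720 · (0.000164379 − 0.00925926) = 1.26318e-05.
Partial sum through k=2: 46.8192.
Correction k=3: B_{6}/6! · (f^{(5)}(23) − f^{(5)}(6)) = 1/30240 · (3.72883e-06 − 0.00308642) = -1.01941e-07.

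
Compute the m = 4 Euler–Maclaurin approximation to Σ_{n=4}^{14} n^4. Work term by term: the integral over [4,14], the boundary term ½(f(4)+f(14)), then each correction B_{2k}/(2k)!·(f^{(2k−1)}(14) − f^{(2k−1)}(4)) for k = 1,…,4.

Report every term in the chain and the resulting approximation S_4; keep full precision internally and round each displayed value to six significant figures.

Integral: ∫_4^14 x^4 dx = 107360.
½[f(4) + f(14)] = ½[256.000 + 38416.0] = 19336.0.
Running total after boundary: 126696.
Order-1 term: 1/12 · (10976.0 − 256.000) = 893.333.
After k=1: 127589.
Order-2 term: −1/720 · (336.000 − 96.0000) = -0.333333.
After k=2: 127589.
Order-3 term: 1/30240 · (0.00000 − 0.00000) = 0.00000.
After k=3: 127589.
Order-4 term: −1/1209600 · (0.00000 − 0.00000) = 0.00000.

S_4 ≈ 127589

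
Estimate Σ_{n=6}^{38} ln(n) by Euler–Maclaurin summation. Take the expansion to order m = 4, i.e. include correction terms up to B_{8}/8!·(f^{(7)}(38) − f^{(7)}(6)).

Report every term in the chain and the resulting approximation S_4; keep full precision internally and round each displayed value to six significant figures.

S_4 ≈ 98.1807

Integral: ∫_6^38 ln(x) dx = 95.4777.
Endpoint term: (f(6) + f(38))/2 = (1.79176 + 3.63759)/2 = 2.71467.
Running total after boundary: 98.1924.
Order-1 term: 1/12 · (0.0263158 − 0.166667) = -0.0116959.
Running total after k=1: 98.1807.
Order-2 term: −1/720 · (3.64485e-05 − 0.00925926) = 1.28095e-05.
Running total after k=2: 98.1807.
Order-3 term: 1/30240 · (3.02896e-07 − 0.00308642) = -1.02054e-07.
Running total after k=3: 98.1807.
Order-4 term: −1/1209600 · (6.29285e-09 − 0.00257202) = 2.12633e-09.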